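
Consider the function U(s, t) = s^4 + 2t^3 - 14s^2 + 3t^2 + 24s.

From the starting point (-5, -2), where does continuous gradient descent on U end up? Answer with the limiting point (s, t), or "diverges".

U is separable, so gradient descent decouples: s follows -∂U/∂s, t follows -∂U/∂t.
∂U/∂s = 4(s - 2)(s - 1)(s + 3); at s=-5 this is -336, so s increases.
∂U/∂t = 6t(t + 1); at t=-2 this is 12, so t decreases.
The t-coordinate has no critical point in that direction and runs off to infinity.

diverges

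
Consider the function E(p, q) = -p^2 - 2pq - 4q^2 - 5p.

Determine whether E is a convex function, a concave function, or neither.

concave

E is quadratic, so its Hessian is the constant matrix H = [[-2, -2], [-2, -8]].
det(H) = 12, tr(H) = -10.
det(H) > 0 and tr(H) < 0, so H is negative definite everywhere: concave.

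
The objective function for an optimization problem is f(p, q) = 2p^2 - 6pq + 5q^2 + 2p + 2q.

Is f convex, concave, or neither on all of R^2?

convex

f is quadratic, so its Hessian is the constant matrix H = [[4, -6], [-6, 10]].
det(H) = 4, tr(H) = 14.
det(H) > 0 and tr(H) > 0, so H is positive definite everywhere: convex.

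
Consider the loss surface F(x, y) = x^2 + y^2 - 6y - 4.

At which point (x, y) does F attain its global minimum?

(0, 3)

F(x,y) separates as P(x) + Q(y) − 4, so its minimum is min P + min Q − 4.
P'(x) = 2x vanishes at x ∈ {0}; Q'(y) = 2y - 6 vanishes at y ∈ {3}.
Local minima of P (where P''>0): P(0)=0. Local minima of Q: Q(3)=-9.
So the global minimum of F is P(0) + Q(3) − 4 = 0 − 9 − 4 = -13, attained at (0, 3).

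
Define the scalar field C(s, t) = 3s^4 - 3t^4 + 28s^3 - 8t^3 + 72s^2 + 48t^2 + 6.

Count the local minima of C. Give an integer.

C separates as a function of s plus a function of t, so ∇C=0 decouples.
∂C/∂s = 12s(s + 3)(s + 4) = 0 at s ∈ {-4, -3, 0}; ∂C/∂t = -12t(t - 2)(t + 4) = 0 at t ∈ {-4, 0, 2}.
The Hessian is diagonal: diag(C_ss, C_tt). Second derivatives: C_ss(-4)=48, C_ss(-3)=-36, C_ss(0)=144; C_tt(-4)=-288, C_tt(0)=96, C_tt(2)=-144.
Local minima occur where both diagonal entries positive: (-4, 0), (0, 0). Count: 2.

2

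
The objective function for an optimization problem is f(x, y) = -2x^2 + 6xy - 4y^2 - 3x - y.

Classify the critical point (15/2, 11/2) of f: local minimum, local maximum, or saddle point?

saddle point

The Hessian of f is constant: H = [[-4, 6], [6, -8]].
det(H) = (-4)·(-8) − 6² = -4.
Since det(H) < 0, H is indefinite and the critical point is a saddle point.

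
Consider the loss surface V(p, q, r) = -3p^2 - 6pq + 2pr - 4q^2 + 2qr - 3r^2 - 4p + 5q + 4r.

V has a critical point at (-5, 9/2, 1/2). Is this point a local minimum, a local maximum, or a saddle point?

local maximum

The Hessian is constant: H = [[-6, -6, 2], [-6, -8, 2], [2, 2, -6]].
Leading principal minors: Δ₁ = -6, Δ₂ = 12, Δ₃ = -64.
The minors alternate sign starting negative (−, +, −), so H is negative definite: a local maximum.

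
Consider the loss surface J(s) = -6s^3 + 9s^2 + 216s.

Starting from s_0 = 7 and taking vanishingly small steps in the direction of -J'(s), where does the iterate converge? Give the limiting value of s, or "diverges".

J'(s) = -18(s - 4)(s + 3), so J'(7) = -540.
Gradient descent moves in the -J' direction, i.e. s is increasing.
There is no critical point above s=7, and J' keeps the same sign, so the iterate runs off to +∞.

diverges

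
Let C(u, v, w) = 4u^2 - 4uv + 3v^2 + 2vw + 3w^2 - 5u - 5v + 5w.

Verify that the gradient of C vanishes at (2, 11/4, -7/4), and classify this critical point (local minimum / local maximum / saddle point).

local minimum

∇C = (8u - 4v - 5, -4u + 6v + 2w - 5, 2v + 6w + 5); substituting (2, 11/4, -7/4) gives ∇C = (0, 0, 0), so (2, 11/4, -7/4) is indeed a critical point.
The Hessian is constant: H = [[8, -4, 0], [-4, 6, 2], [0, 2, 6]].
Leading principal minors: Δ₁ = 8, Δ₂ = 32, Δ₃ = 160.
All leading minors are positive, so H is positive definite: a local minimum.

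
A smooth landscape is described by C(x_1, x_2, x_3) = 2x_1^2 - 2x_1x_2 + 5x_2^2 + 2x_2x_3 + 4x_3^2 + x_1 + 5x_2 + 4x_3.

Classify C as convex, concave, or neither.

C is quadratic, so its Hessian is the constant matrix H = [[4, -2, 0], [-2, 10, 2], [0, 2, 8]].
Leading principal minors: 4, 36, 272.
All positive ⇒ H ≻ 0 ⇒ convex.

convex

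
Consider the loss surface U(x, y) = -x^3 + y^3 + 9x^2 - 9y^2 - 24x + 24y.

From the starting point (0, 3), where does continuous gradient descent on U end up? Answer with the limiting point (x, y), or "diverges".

(2, 4)

U is separable, so gradient descent decouples: x follows -∂U/∂x, y follows -∂U/∂y.
∂U/∂x = -3(x - 4)(x - 2); at x=0 this is -24, so x increases.
∂U/∂y = 3(y - 4)(y - 2); at y=3 this is -3, so y increases.
x converges to its nearest critical value 2 (a local min of the x-part); y converges to 4. The iterate converges to (2, 4).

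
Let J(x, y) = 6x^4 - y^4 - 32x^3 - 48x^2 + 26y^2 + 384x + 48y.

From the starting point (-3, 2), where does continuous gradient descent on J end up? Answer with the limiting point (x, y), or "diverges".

(-2, -1)

J is separable, so gradient descent decouples: x follows -∂J/∂x, y follows -∂J/∂y.
∂J/∂x = 24(x - 4)(x - 2)(x + 2); at x=-3 this is -840, so x increases.
∂J/∂y = -4(y - 4)(y + 1)(y + 3); at y=2 this is 120, so y decreases.
x converges to its nearest critical value -2 (a local min of the x-part); y converges to -1. The iterate converges to (-2, -1).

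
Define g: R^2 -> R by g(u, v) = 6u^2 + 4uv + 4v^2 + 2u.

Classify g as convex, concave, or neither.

convex

g is quadratic, so its Hessian is the constant matrix H = [[12, 4], [4, 8]].
det(H) = 80, tr(H) = 20.
det(H) > 0 and tr(H) > 0, so H is positive definite everywhere: convex.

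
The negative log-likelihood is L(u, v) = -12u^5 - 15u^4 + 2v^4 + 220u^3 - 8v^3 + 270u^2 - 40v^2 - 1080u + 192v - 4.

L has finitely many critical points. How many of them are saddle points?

6

L separates as a function of u plus a function of v, so ∇L=0 decouples.
∂L/∂u = -60(u - 3)(u - 1)(u + 2)(u + 3) = 0 at u ∈ {-3, -2, 1, 3}; ∂L/∂v = 8(v - 4)(v - 2)(v + 3) = 0 at v ∈ {-3, 2, 4}.
The Hessian is diagonal: diag(L_uu, L_vv). Second derivatives: L_uu(-3)=1440, L_uu(-2)=-900, L_uu(1)=1440, L_uu(3)=-3600; L_vv(-3)=280, L_vv(2)=-80, L_vv(4)=112.
Saddle points occur where the two diagonal entries have opposite signs: (-3, 2), (-2, -3), (-2, 4), (1, 2), (3, -3), (3, 4). Count: 6.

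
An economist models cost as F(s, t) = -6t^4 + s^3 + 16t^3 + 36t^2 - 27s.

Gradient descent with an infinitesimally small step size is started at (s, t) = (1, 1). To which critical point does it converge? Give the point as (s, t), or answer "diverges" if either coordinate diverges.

F is separable, so gradient descent decouples: s follows -∂F/∂s, t follows -∂F/∂t.
∂F/∂s = 3(s - 3)(s + 3); at s=1 this is -24, so s increases.
∂F/∂t = -24t(t - 3)(t + 1); at t=1 this is 96, so t decreases.
s converges to its nearest critical value 3 (a local min of the s-part); t converges to 0. The iterate converges to (3, 0).

(3, 0)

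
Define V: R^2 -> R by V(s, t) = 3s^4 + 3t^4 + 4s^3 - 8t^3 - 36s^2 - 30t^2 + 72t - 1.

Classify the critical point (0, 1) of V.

local maximum

The mixed partial ∂²V/∂s∂t is 0, so the Hessian at any point is diag(V_ss, V_tt) = diag(12(3s^2 + 2s - 6), 12(3t^2 - 4t - 5)).
At (0, 1): H = diag(-72, -72).
Both eigenvalues are negative, so H is negative definite: a local maximum.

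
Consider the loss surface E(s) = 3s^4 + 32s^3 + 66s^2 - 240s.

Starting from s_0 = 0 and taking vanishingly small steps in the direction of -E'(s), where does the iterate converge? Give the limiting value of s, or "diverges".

1

E'(s) = 12(s - 1)(s + 4)(s + 5), so E'(0) = -240.
Gradient descent moves in the -E' direction, i.e. s is increasing.
The nearest critical point in that direction is s = 1, where E'' = 360 > 0 (a local minimum). The iterate converges there.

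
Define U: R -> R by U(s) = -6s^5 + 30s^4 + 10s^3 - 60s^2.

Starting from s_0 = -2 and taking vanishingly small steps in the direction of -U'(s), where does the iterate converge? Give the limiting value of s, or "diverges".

U'(s) = -30s(s - 4)(s - 1)(s + 1), so U'(-2) = -1080.
Gradient descent moves in the -U' direction, i.e. s is increasing.
The nearest critical point in that direction is s = -1, where U'' = 300 > 0 (a local minimum). The iterate converges there.

-1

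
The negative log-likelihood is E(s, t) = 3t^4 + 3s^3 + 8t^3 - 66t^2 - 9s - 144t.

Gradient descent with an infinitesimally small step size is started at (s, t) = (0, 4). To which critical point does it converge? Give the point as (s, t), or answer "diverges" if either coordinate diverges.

(1, 3)

E is separable, so gradient descent decouples: s follows -∂E/∂s, t follows -∂E/∂t.
∂E/∂s = 9(s - 1)(s + 1); at s=0 this is -9, so s increases.
∂E/∂t = 12(t - 3)(t + 1)(t + 4); at t=4 this is 480, so t decreases.
s converges to its nearest critical value 1 (a local min of the s-part); t converges to 3. The iterate converges to (1, 3).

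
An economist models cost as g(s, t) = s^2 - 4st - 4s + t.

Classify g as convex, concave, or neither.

neither

g is quadratic, so its Hessian is the constant matrix H = [[2, -4], [-4, 0]].
det(H) = -16, tr(H) = 2.
det(H) < 0, so H is indefinite: neither convex nor concave.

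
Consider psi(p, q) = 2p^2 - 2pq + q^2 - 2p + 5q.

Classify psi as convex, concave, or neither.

psi is quadratic, so its Hessian is the constant matrix H = [[4, -2], [-2, 2]].
det(H) = 4, tr(H) = 6.
det(H) > 0 and tr(H) > 0, so H is positive definite everywhere: convex.

convex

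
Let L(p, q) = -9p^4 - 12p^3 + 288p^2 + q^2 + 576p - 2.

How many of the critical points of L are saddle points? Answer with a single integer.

L separates as a function of p plus a function of q, so ∇L=0 decouples.
∂L/∂p = -36(p - 4)(p + 1)(p + 4) = 0 at p ∈ {-4, -1, 4}; ∂L/∂q = 2q = 0 at q ∈ {0}.
The Hessian is diagonal: diag(L_pp, L_qq). Second derivatives: L_pp(-4)=-864, L_pp(-1)=540, L_pp(4)=-1440; L_qq(0)=2.
Saddle points occur where the two diagonal entries have opposite signs: (-4, 0), (4, 0). Count: 2.

2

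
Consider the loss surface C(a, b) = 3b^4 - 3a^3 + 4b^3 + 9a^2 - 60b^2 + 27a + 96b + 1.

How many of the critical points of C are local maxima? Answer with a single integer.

1

C separates as a function of a plus a function of b, so ∇C=0 decouples.
∂C/∂a = -9(a - 3)(a + 1) = 0 at a ∈ {-1, 3}; ∂C/∂b = 12(b - 2)(b - 1)(b + 4) = 0 at b ∈ {-4, 1, 2}.
The Hessian is diagonal: diag(C_aa, C_bb). Second derivatives: C_aa(-1)=36, C_aa(3)=-36; C_bb(-4)=360, C_bb(1)=-60, C_bb(2)=72.
Local maxima occur where both diagonal entries negative: (3, 1). Count: 1.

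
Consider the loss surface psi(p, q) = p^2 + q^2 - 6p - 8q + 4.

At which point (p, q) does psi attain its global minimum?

psi(p,q) separates as A(p) + B(q) + 4, so its minimum is min A + min B + 4.
A'(p) = 2p - 6 vanishes at p ∈ {3}; B'(q) = 2q - 8 vanishes at q ∈ {4}.
Local minima of A (where A''>0): A(3)=-9. Local minima of B: B(4)=-16.
So the global minimum of psi is A(3) + B(4) + 4 = -9 − 16 + 4 = -21, attained at (3, 4).

(3, 4)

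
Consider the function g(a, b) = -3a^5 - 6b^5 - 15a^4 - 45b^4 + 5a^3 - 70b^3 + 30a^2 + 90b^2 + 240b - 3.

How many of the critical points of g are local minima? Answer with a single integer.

g separates as a function of a plus a function of b, so ∇g=0 decouples.
∂g/∂a = -15a(a - 1)(a + 1)(a + 4) = 0 at a ∈ {-4, -1, 0, 1}; ∂g/∂b = -30(b - 1)(b + 1)(b + 2)(b + 4) = 0 at b ∈ {-4, -2, -1, 1}.
The Hessian is diagonal: diag(g_aa, g_bb). Second derivatives: g_aa(-4)=900, g_aa(-1)=-90, g_aa(0)=60, g_aa(1)=-150; g_bb(-4)=900, g_bb(-2)=-180, g_bb(-1)=180, g_bb(1)=-900.
Local minima occur where both diagonal entries positive: (-4, -4), (-4, -1), (0, -4), (0, -1). Count: 4.

4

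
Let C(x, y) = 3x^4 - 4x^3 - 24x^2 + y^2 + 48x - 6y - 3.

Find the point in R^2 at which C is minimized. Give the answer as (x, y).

C(x,y) separates as P(x) + Q(y) − 3, so its minimum is min P + min Q − 3.
P'(x) = 12(x - 2)(x - 1)(x + 2) vanishes at x ∈ {-2, 1, 2}; Q'(y) = 2y - 6 vanishes at y ∈ {3}.
Local minima of P (where P''>0): P(-2)=-112, P(2)=16. Local minima of Q: Q(3)=-9.
So the global minimum of C is P(-2) + Q(3) − 3 = -112 − 9 − 3 = -124, attained at (-2, 3).

(-2, 3)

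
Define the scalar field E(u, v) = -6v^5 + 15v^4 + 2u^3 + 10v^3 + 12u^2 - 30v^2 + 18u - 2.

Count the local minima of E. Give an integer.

E separates as a function of u plus a function of v, so ∇E=0 decouples.
∂E/∂u = 6(u + 1)(u + 3) = 0 at u ∈ {-3, -1}; ∂E/∂v = -30v(v - 2)(v - 1)(v + 1) = 0 at v ∈ {-1, 0, 1, 2}.
The Hessian is diagonal: diag(E_uu, E_vv). Second derivatives: E_uu(-3)=-12, E_uu(-1)=12; E_vv(-1)=180, E_vv(0)=-60, E_vv(1)=60, E_vv(2)=-180.
Local minima occur where both diagonal entries positive: (-1, -1), (-1, 1). Count: 2.

2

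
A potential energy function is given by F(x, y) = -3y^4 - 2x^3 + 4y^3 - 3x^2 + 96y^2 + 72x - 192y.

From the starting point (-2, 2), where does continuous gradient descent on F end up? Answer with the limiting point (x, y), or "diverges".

(-4, 1)

F is separable, so gradient descent decouples: x follows -∂F/∂x, y follows -∂F/∂y.
∂F/∂x = -6(x - 3)(x + 4); at x=-2 this is 60, so x decreases.
∂F/∂y = -12(y - 4)(y - 1)(y + 4); at y=2 this is 144, so y decreases.
x converges to its nearest critical value -4 (a local min of the x-part); y converges to 1. The iterate converges to (-4, 1).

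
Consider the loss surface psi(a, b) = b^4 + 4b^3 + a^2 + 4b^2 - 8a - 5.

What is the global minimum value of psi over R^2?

psi(a,b) separates as P(a) + Q(b) − 5, so its minimum is min P + min Q − 5.
P'(a) = 2a - 8 vanishes at a ∈ {4}; Q'(b) = 4b(b + 1)(b + 2) vanishes at b ∈ {-2, -1, 0}.
Local minima of P (where P''>0): P(4)=-16. Local minima of Q: Q(-2)=0, Q(0)=0.
So the global minimum of psi is P(4) + Q(-2) − 5 = -16 + 0 − 5 = -21, attained at (4, -2).

-21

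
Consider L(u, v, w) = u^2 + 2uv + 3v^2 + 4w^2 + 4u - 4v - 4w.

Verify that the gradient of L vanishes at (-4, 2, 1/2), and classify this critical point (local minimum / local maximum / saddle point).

∇L = (2u + 2v + 4, 2u + 6v - 4, 8w - 4); substituting (-4, 2, 1/2) gives ∇L = (0, 0, 0), so (-4, 2, 1/2) is indeed a critical point.
The Hessian is constant: H = [[2, 2, 0], [2, 6, 0], [0, 0, 8]].
Leading principal minors: Δ₁ = 2, Δ₂ = 8, Δ₃ = 64.
All leading minors are positive, so H is positive definite: a local minimum.

local minimum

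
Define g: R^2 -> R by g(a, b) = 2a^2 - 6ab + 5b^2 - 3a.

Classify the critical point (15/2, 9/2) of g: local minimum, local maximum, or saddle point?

The Hessian of g is constant: H = [[4, -6], [-6, 10]].
det(H) = 4·10 − (-6)² = 4.
det(H) > 0 and tr(H) = 14 > 0, so H is positive definite and the point is a local minimum.

local minimum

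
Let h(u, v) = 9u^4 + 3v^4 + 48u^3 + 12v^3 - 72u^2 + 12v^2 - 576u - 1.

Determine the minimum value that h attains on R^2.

-913

h(u,v) separates as P(u) + Q(v) − 1, so its minimum is min P + min Q − 1.
P'(u) = 36(u - 2)(u + 2)(u + 4) vanishes at u ∈ {-4, -2, 2}; Q'(v) = 12v(v + 1)(v + 2) vanishes at v ∈ {-2, -1, 0}.
Local minima of P (where P''>0): P(-4)=384, P(2)=-912. Local minima of Q: Q(-2)=0, Q(0)=0.
So the global minimum of h is P(2) + Q(-2) − 1 = -912 + 0 − 1 = -913, attained at (2, -2).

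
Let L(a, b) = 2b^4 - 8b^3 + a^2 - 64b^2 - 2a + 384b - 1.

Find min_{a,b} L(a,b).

-1538

L(a,b) separates as P(a) + Q(b) − 1, so its minimum is min P + min Q − 1.
P'(a) = 2a - 2 vanishes at a ∈ {1}; Q'(b) = 8(b - 4)(b - 3)(b + 4) vanishes at b ∈ {-4, 3, 4}.
Local minima of P (where P''>0): P(1)=-1. Local minima of Q: Q(-4)=-1536, Q(4)=512.
So the global minimum of L is P(1) + Q(-4) − 1 = -1 − 1536 − 1 = -1538, attained at (1, -4).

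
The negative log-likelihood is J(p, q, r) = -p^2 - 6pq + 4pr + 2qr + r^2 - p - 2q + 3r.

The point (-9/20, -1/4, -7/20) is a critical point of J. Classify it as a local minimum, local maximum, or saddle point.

saddle point

The Hessian is constant: H = [[-2, -6, 4], [-6, 0, 2], [4, 2, 2]].
Leading principal minors: Δ₁ = -2, Δ₂ = -36, Δ₃ = -160.
The minors fit neither the all-positive nor the alternating-sign pattern, so H is indefinite: a saddle point.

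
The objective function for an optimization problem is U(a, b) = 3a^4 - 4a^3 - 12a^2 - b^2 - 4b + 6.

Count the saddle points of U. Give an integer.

2

U separates as a function of a plus a function of b, so ∇U=0 decouples.
∂U/∂a = 12a(a - 2)(a + 1) = 0 at a ∈ {-1, 0, 2}; ∂U/∂b = -2(b + 2) = 0 at b ∈ {-2}.
The Hessian is diagonal: diag(U_aa, U_bb). Second derivatives: U_aa(-1)=36, U_aa(0)=-24, U_aa(2)=72; U_bb(-2)=-2.
Saddle points occur where the two diagonal entries have opposite signs: (-1, -2), (2, -2). Count: 2.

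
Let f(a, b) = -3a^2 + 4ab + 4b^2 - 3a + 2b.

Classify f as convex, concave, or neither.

f is quadratic, so its Hessian is the constant matrix H = [[-6, 4], [4, 8]].
det(H) = -64, tr(H) = 2.
det(H) < 0, so H is indefinite: neither convex nor concave.

neither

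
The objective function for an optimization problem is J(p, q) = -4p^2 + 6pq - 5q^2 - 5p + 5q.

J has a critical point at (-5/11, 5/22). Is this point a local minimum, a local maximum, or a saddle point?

The Hessian of J is constant: H = [[-8, 6], [6, -10]].
det(H) = (-8)·(-10) − 6² = 44.
det(H) > 0 and tr(H) = -18 < 0, so H is negative definite and the point is a local maximum.

local maximum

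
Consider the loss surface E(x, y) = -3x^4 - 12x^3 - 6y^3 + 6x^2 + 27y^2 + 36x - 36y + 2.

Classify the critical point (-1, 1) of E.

local minimum

The mixed partial ∂²E/∂x∂y is 0, so the Hessian at any point is diag(E_xx, E_yy) = diag(12(-3x^2 - 6x + 1), 18(-2y + 3)).
At (-1, 1): H = diag(48, 18).
Both eigenvalues are positive, so H is positive definite: a local minimum.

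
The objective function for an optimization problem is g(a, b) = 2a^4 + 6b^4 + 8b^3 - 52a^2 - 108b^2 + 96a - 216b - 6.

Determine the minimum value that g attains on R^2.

g(a,b) separates as P(a) + Q(b) − 6, so its minimum is min P + min Q − 6.
P'(a) = 8(a - 3)(a - 1)(a + 4) vanishes at a ∈ {-4, 1, 3}; Q'(b) = 24(b - 3)(b + 1)(b + 3) vanishes at b ∈ {-3, -1, 3}.
Local minima of P (where P''>0): P(-4)=-704, P(3)=-18. Local minima of Q: Q(-3)=-54, Q(3)=-918.
So the global minimum of g is P(-4) + Q(3) − 6 = -704 − 918 − 6 = -1628, attained at (-4, 3).

-1628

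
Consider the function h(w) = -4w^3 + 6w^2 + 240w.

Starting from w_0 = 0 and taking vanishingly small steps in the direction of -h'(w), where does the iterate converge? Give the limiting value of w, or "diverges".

h'(w) = -12(w - 5)(w + 4), so h'(0) = 240.
Gradient descent moves in the -h' direction, i.e. w is decreasing.
The nearest critical point in that direction is w = -4, where h'' = 108 > 0 (a local minimum). The iterate converges there.

-4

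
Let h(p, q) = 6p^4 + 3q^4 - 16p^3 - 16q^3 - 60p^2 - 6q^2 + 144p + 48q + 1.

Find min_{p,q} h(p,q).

-463

h(p,q) separates as A(p) + B(q) + 1, so its minimum is min A + min B + 1.
A'(p) = 24(p - 3)(p - 1)(p + 2) vanishes at p ∈ {-2, 1, 3}; B'(q) = 12(q - 4)(q - 1)(q + 1) vanishes at q ∈ {-1, 1, 4}.
Local minima of A (where A''>0): A(-2)=-304, A(3)=-54. Local minima of B: B(-1)=-35, B(4)=-160.
So the global minimum of h is A(-2) + B(4) + 1 = -304 − 160 + 1 = -463, attained at (-2, 4).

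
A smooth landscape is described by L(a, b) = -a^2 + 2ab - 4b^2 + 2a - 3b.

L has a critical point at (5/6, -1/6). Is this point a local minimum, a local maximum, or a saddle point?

The Hessian of L is constant: H = [[-2, 2], [2, -8]].
det(H) = (-2)·(-8) − 2² = 12.
det(H) > 0 and tr(H) = -10 < 0, so H is negative definite and the point is a local maximum.

local maximum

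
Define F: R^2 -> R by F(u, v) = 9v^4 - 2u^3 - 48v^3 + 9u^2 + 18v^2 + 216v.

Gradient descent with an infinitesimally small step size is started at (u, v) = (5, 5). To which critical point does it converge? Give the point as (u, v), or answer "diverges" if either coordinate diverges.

diverges

F is separable, so gradient descent decouples: u follows -∂F/∂u, v follows -∂F/∂v.
∂F/∂u = -6u(u - 3); at u=5 this is -60, so u increases.
∂F/∂v = 36(v - 3)(v - 2)(v + 1); at v=5 this is 1296, so v decreases.
The u-coordinate has no critical point in that direction and runs off to infinity.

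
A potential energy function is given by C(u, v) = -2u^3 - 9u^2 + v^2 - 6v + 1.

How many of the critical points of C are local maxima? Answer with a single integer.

C separates as a function of u plus a function of v, so ∇C=0 decouples.
∂C/∂u = -6u(u + 3) = 0 at u ∈ {-3, 0}; ∂C/∂v = 2(v - 3) = 0 at v ∈ {3}.
The Hessian is diagonal: diag(C_uu, C_vv). Second derivatives: C_uu(-3)=18, C_uu(0)=-18; C_vv(3)=2.
Local maxima occur where both diagonal entries negative: none. Count: 0.

0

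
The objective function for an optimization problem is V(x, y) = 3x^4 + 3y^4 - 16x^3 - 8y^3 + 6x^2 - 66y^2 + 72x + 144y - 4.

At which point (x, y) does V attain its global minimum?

V(x,y) separates as P(x) + Q(y) − 4, so its minimum is min P + min Q − 4.
P'(x) = 12(x - 3)(x - 2)(x + 1) vanishes at x ∈ {-1, 2, 3}; Q'(y) = 12(y - 4)(y - 1)(y + 3) vanishes at y ∈ {-3, 1, 4}.
Local minima of P (where P''>0): P(-1)=-47, P(3)=81. Local minima of Q: Q(-3)=-567, Q(4)=-224.
So the global minimum of V is P(-1) + Q(-3) − 4 = -47 − 567 − 4 = -618, attained at (-1, -3).

(-1, -3)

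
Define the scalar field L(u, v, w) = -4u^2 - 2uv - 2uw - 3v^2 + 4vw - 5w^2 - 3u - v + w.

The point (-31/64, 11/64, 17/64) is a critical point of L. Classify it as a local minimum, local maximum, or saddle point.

local maximum

The Hessian is constant: H = [[-8, -2, -2], [-2, -6, 4], [-2, 4, -10]].
Leading principal minors: Δ₁ = -8, Δ₂ = 44, Δ₃ = -256.
The minors alternate sign starting negative (−, +, −), so H is negative definite: a local maximum.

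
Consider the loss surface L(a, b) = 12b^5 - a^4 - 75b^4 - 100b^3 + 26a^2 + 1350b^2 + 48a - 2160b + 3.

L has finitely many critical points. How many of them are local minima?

2

L separates as a function of a plus a function of b, so ∇L=0 decouples.
∂L/∂a = -4(a - 4)(a + 1)(a + 3) = 0 at a ∈ {-3, -1, 4}; ∂L/∂b = 60(b - 4)(b - 3)(b - 1)(b + 3) = 0 at b ∈ {-3, 1, 3, 4}.
The Hessian is diagonal: diag(L_aa, L_bb). Second derivatives: L_aa(-3)=-56, L_aa(-1)=40, L_aa(4)=-140; L_bb(-3)=-10080, L_bb(1)=1440, L_bb(3)=-720, L_bb(4)=1260.
Local minima occur where both diagonal entries positive: (-1, 1), (-1, 4). Count: 2.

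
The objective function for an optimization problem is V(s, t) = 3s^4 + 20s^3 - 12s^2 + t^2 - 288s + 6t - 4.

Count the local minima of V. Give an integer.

V separates as a function of s plus a function of t, so ∇V=0 decouples.
∂V/∂s = 12(s - 2)(s + 3)(s + 4) = 0 at s ∈ {-4, -3, 2}; ∂V/∂t = 2(t + 3) = 0 at t ∈ {-3}.
The Hessian is diagonal: diag(V_ss, V_tt). Second derivatives: V_ss(-4)=72, V_ss(-3)=-60, V_ss(2)=360; V_tt(-3)=2.
Local minima occur where both diagonal entries positive: (-4, -3), (2, -3). Count: 2.

2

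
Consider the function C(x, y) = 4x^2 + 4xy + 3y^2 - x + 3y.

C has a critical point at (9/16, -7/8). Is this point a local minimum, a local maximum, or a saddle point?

local minimum

The Hessian of C is constant: H = [[8, 4], [4, 6]].
det(H) = 8·6 − 4² = 32.
det(H) > 0 and tr(H) = 14 > 0, so H is positive definite and the point is a local minimum.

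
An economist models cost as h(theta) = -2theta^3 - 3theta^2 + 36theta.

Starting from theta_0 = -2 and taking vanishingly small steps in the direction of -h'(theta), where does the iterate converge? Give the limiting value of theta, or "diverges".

-3

h'(theta) = -6(theta - 2)(theta + 3), so h'(-2) = 24.
Gradient descent moves in the -h' direction, i.e. theta is decreasing.
The nearest critical point in that direction is theta = -3, where h'' = 30 > 0 (a local minimum). The iterate converges there.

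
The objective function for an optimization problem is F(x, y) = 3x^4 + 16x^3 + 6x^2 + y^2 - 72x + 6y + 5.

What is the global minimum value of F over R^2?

-51

F(x,y) separates as P(x) + Q(y) + 5, so its minimum is min P + min Q + 5.
P'(x) = 12(x - 1)(x + 2)(x + 3) vanishes at x ∈ {-3, -2, 1}; Q'(y) = 2y + 6 vanishes at y ∈ {-3}.
Local minima of P (where P''>0): P(-3)=81, P(1)=-47. Local minima of Q: Q(-3)=-9.
So the global minimum of F is P(1) + Q(-3) + 5 = -47 − 9 + 5 = -51, attained at (1, -3).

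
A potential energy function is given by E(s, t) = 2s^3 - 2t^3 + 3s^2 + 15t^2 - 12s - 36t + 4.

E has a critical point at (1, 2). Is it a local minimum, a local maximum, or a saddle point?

local minimum

The mixed partial ∂²E/∂s∂t is 0, so the Hessian at any point is diag(E_ss, E_tt) = diag(6(2s + 1), 6(-2t + 5)).
At (1, 2): H = diag(18, 6).
Both eigenvalues are positive, so H is positive definite: a local minimum.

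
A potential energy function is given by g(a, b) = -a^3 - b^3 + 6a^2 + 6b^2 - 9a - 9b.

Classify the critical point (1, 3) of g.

saddle point

The mixed partial ∂²g/∂a∂b is 0, so the Hessian at any point is diag(g_aa, g_bb) = diag(6(-a + 2), 6(-b + 2)).
At (1, 3): H = diag(6, -6).
The eigenvalues have opposite signs, so H is indefinite: a saddle point.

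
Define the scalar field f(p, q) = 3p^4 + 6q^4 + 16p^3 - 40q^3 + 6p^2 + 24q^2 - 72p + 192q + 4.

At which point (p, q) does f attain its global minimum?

(1, -1)

f(p,q) separates as A(p) + B(q) + 4, so its minimum is min A + min B + 4.
A'(p) = 12(p - 1)(p + 2)(p + 3) vanishes at p ∈ {-3, -2, 1}; B'(q) = 24(q - 4)(q - 2)(q + 1) vanishes at q ∈ {-1, 2, 4}.
Local minima of A (where A''>0): A(-3)=81, A(1)=-47. Local minima of B: B(-1)=-122, B(4)=128.
So the global minimum of f is A(1) + B(-1) + 4 = -47 − 122 + 4 = -165, attained at (1, -1).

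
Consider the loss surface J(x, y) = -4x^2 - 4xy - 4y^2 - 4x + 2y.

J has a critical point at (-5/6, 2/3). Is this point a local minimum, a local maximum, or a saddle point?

The Hessian of J is constant: H = [[-8, -4], [-4, -8]].
det(H) = (-8)·(-8) − (-4)² = 48.
det(H) > 0 and tr(H) = -16 < 0, so H is negative definite and the point is a local maximum.

local maximum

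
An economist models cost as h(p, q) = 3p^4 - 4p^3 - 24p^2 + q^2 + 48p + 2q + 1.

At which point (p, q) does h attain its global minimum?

h(p,q) separates as A(p) + B(q) + 1, so its minimum is min A + min B + 1.
A'(p) = 12(p - 2)(p - 1)(p + 2) vanishes at p ∈ {-2, 1, 2}; B'(q) = 2q + 2 vanishes at q ∈ {-1}.
Local minima of A (where A''>0): A(-2)=-112, A(2)=16. Local minima of B: B(-1)=-1.
So the global minimum of h is A(-2) + B(-1) + 1 = -112 − 1 + 1 = -112, attained at (-2, -1).

(-2, -1)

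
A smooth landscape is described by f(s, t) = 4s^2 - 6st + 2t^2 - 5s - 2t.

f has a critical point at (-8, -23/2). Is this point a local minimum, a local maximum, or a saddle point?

saddle point

The Hessian of f is constant: H = [[8, -6], [-6, 4]].
det(H) = 8·4 − (-6)² = -4.
Since det(H) < 0, H is indefinite and the critical point is a saddle point.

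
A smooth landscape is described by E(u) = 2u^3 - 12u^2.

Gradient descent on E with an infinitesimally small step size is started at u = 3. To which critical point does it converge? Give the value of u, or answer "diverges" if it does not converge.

4

E'(u) = 6u(u - 4), so E'(3) = -18.
Gradient descent moves in the -E' direction, i.e. u is increasing.
The nearest critical point in that direction is u = 4, where E'' = 24 > 0 (a local minimum). The iterate converges there.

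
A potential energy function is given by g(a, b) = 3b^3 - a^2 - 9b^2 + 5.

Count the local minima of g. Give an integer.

g separates as a function of a plus a function of b, so ∇g=0 decouples.
∂g/∂a = -2a = 0 at a ∈ {0}; ∂g/∂b = 9b(b - 2) = 0 at b ∈ {0, 2}.
The Hessian is diagonal: diag(g_aa, g_bb). Second derivatives: g_aa(0)=-2; g_bb(0)=-18, g_bb(2)=18.
Local minima occur where both diagonal entries positive: none. Count: 0.

0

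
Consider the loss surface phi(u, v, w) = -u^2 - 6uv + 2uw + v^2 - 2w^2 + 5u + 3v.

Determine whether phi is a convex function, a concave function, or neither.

phi is quadratic, so its Hessian is the constant matrix H = [[-2, -6, 2], [-6, 2, 0], [2, 0, -4]].
Leading principal minors: -2, -40, 152.
Neither pattern holds ⇒ H is indefinite ⇒ neither convex nor concave.

neither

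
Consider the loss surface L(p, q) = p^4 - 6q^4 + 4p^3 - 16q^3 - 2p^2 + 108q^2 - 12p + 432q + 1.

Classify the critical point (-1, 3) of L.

The mixed partial ∂²L/∂p∂q is 0, so the Hessian at any point is diag(L_pp, L_qq) = diag(4(3p^2 + 6p - 1), 24(-3q^2 - 4q + 9)).
At (-1, 3): H = diag(-16, -720).
Both eigenvalues are negative, so H is negative definite: a local maximum.

local maximum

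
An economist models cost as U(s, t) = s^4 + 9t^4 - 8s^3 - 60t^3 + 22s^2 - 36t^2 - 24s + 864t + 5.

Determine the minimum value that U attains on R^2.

-1252

U(s,t) separates as P(s) + Q(t) + 5, so its minimum is min P + min Q + 5.
P'(s) = 4(s - 3)(s - 2)(s - 1) vanishes at s ∈ {1, 2, 3}; Q'(t) = 36(t - 4)(t - 3)(t + 2) vanishes at t ∈ {-2, 3, 4}.
Local minima of P (where P''>0): P(1)=-9, P(3)=-9. Local minima of Q: Q(-2)=-1248, Q(4)=1344.
So the global minimum of U is P(1) + Q(-2) + 5 = -9 − 1248 + 5 = -1252, attained at (1, -2).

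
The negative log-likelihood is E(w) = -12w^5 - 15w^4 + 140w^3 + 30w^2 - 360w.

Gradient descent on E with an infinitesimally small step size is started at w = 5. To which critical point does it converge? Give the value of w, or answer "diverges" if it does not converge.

diverges

E'(w) = -60(w - 2)(w - 1)(w + 1)(w + 3), so E'(5) = -34560.
Gradient descent moves in the -E' direction, i.e. w is increasing.
There is no critical point above w=5, and E' keeps the same sign, so the iterate runs off to +∞.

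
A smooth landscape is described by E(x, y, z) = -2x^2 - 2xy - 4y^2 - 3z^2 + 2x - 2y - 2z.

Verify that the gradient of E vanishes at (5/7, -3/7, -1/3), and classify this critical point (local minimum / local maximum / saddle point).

∇E = (-4x - 2y + 2, -2x - 8y - 2, -6z - 2); substituting (5/7, -3/7, -1/3) gives ∇E = (0, 0, 0), so (5/7, -3/7, -1/3) is indeed a critical point.
The Hessian is constant: H = [[-4, -2, 0], [-2, -8, 0], [0, 0, -6]].
Leading principal minors: Δ₁ = -4, Δ₂ = 28, Δ₃ = -168.
The minors alternate sign starting negative (−, +, −), so H is negative definite: a local maximum.

local maximum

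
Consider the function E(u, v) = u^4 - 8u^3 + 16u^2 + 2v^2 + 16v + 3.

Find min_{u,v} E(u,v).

E(u,v) separates as P(u) + Q(v) + 3, so its minimum is min P + min Q + 3.
P'(u) = 4u(u - 4)(u - 2) vanishes at u ∈ {0, 2, 4}; Q'(v) = 4v + 16 vanishes at v ∈ {-4}.
Local minima of P (where P''>0): P(0)=0, P(4)=0. Local minima of Q: Q(-4)=-32.
So the global minimum of E is P(0) + Q(-4) + 3 = 0 − 32 + 3 = -29, attained at (0, -4).

-29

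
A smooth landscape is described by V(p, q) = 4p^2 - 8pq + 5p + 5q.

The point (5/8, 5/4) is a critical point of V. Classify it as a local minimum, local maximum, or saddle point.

saddle point

The Hessian of V is constant: H = [[8, -8], [-8, 0]].
det(H) = 8·0 − (-8)² = -64.
Since det(H) < 0, H is indefinite and the critical point is a saddle point.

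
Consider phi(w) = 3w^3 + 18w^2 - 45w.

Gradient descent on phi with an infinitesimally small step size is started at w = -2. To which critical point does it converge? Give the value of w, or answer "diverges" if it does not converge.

1

phi'(w) = 9(w - 1)(w + 5), so phi'(-2) = -81.
Gradient descent moves in the -phi' direction, i.e. w is increasing.
The nearest critical point in that direction is w = 1, where phi'' = 54 > 0 (a local minimum). The iterate converges there.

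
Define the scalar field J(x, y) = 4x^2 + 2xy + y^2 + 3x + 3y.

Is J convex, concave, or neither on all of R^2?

J is quadratic, so its Hessian is the constant matrix H = [[8, 2], [2, 2]].
det(H) = 12, tr(H) = 10.
det(H) > 0 and tr(H) > 0, so H is positive definite everywhere: convex.

convex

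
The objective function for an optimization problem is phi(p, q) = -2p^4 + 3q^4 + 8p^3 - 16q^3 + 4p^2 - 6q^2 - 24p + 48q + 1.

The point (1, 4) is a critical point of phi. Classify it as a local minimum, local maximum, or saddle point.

The mixed partial ∂²phi/∂p∂q is 0, so the Hessian at any point is diag(phi_pp, phi_qq) = diag(8(-3p^2 + 6p + 1), 12(3q^2 - 8q - 1)).
At (1, 4): H = diag(32, 180).
Both eigenvalues are positive, so H is positive definite: a local minimum.

local minimum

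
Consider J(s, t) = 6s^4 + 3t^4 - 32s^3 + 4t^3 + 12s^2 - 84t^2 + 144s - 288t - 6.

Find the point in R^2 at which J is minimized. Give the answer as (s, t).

J(s,t) separates as P(s) + Q(t) − 6, so its minimum is min P + min Q − 6.
P'(s) = 24(s - 3)(s - 2)(s + 1) vanishes at s ∈ {-1, 2, 3}; Q'(t) = 12(t - 4)(t + 2)(t + 3) vanishes at t ∈ {-3, -2, 4}.
Local minima of P (where P''>0): P(-1)=-94, P(3)=162. Local minima of Q: Q(-3)=243, Q(4)=-1472.
So the global minimum of J is P(-1) + Q(4) − 6 = -94 − 1472 − 6 = -1572, attained at (-1, 4).

(-1, 4)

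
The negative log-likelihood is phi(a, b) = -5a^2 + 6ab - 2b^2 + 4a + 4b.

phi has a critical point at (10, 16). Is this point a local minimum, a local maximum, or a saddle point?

The Hessian of phi is constant: H = [[-10, 6], [6, -4]].
det(H) = (-10)·(-4) − 6² = 4.
det(H) > 0 and tr(H) = -14 < 0, so H is negative definite and the point is a local maximum.

local maximum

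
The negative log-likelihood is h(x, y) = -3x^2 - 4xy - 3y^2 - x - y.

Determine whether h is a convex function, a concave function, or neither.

concave

h is quadratic, so its Hessian is the constant matrix H = [[-6, -4], [-4, -6]].
det(H) = 20, tr(H) = -12.
det(H) > 0 and tr(H) < 0, so H is negative definite everywhere: concave.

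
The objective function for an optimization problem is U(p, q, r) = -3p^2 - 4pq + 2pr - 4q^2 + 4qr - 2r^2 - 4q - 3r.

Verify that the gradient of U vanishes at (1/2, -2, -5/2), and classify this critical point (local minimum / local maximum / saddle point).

∇U = (-6p - 4q + 2r, -4p - 8q + 4r - 4, 2p + 4q - 4r - 3); substituting (1/2, -2, -5/2) gives ∇U = (0, 0, 0), so (1/2, -2, -5/2) is indeed a critical point.
The Hessian is constant: H = [[-6, -4, 2], [-4, -8, 4], [2, 4, -4]].
Leading principal minors: Δ₁ = -6, Δ₂ = 32, Δ₃ = -64.
The minors alternate sign starting negative (−, +, −), so H is negative definite: a local maximum.

local maximum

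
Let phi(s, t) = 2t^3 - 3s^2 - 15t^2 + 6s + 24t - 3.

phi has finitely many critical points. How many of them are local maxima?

1

phi separates as a function of s plus a function of t, so ∇phi=0 decouples.
∂phi/∂s = -6(s - 1) = 0 at s ∈ {1}; ∂phi/∂t = 6(t - 4)(t - 1) = 0 at t ∈ {1, 4}.
The Hessian is diagonal: diag(phi_ss, phi_tt). Second derivatives: phi_ss(1)=-6; phi_tt(1)=-18, phi_tt(4)=18.
Local maxima occur where both diagonal entries negative: (1, 1). Count: 1.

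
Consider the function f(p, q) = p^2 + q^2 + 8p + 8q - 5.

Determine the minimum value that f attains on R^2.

-37

f(p,q) separates as A(p) + B(q) − 5, so its minimum is min A + min B − 5.
A'(p) = 2p + 8 vanishes at p ∈ {-4}; B'(q) = 2q + 8 vanishes at q ∈ {-4}.
Local minima of A (where A''>0): A(-4)=-16. Local minima of B: B(-4)=-16.
So the global minimum of f is A(-4) + B(-4) − 5 = -16 − 16 − 5 = -37, attained at (-4, -4).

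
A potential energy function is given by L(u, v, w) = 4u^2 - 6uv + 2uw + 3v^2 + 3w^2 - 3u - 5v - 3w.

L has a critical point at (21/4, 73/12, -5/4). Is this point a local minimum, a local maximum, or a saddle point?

The Hessian is constant: H = [[8, -6, 2], [-6, 6, 0], [2, 0, 6]].
Leading principal minors: Δ₁ = 8, Δ₂ = 12, Δ₃ = 48.
All leading minors are positive, so H is positive definite: a local minimum.

local minimum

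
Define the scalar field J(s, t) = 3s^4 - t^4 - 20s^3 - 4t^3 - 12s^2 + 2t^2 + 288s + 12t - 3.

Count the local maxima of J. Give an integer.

J separates as a function of s plus a function of t, so ∇J=0 decouples.
∂J/∂s = 12(s - 4)(s - 3)(s + 2) = 0 at s ∈ {-2, 3, 4}; ∂J/∂t = -4(t - 1)(t + 1)(t + 3) = 0 at t ∈ {-3, -1, 1}.
The Hessian is diagonal: diag(J_ss, J_tt). Second derivatives: J_ss(-2)=360, J_ss(3)=-60, J_ss(4)=72; J_tt(-3)=-32, J_tt(-1)=16, J_tt(1)=-32.
Local maxima occur where both diagonal entries negative: (3, -3), (3, 1). Count: 2.

2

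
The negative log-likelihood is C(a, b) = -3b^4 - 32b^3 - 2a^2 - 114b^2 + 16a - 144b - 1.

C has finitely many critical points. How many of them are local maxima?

2

C separates as a function of a plus a function of b, so ∇C=0 decouples.
∂C/∂a = -4(a - 4) = 0 at a ∈ {4}; ∂C/∂b = -12(b + 1)(b + 3)(b + 4) = 0 at b ∈ {-4, -3, -1}.
The Hessian is diagonal: diag(C_aa, C_bb). Second derivatives: C_aa(4)=-4; C_bb(-4)=-36, C_bb(-3)=24, C_bb(-1)=-72.
Local maxima occur where both diagonal entries negative: (4, -4), (4, -1). Count: 2.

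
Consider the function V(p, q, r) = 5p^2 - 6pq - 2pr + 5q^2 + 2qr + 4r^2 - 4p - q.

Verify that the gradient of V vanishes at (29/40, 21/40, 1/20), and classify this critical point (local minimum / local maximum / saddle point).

local minimum

∇V = (10p - 6q - 2r - 4, -6p + 10q + 2r - 1, -2p + 2q + 8r); substituting (29/40, 21/40, 1/20) gives ∇V = (0, 0, 0), so (29/40, 21/40, 1/20) is indeed a critical point.
The Hessian is constant: H = [[10, -6, -2], [-6, 10, 2], [-2, 2, 8]].
Leading principal minors: Δ₁ = 10, Δ₂ = 64, Δ₃ = 480.
All leading minors are positive, so H is positive definite: a local minimum.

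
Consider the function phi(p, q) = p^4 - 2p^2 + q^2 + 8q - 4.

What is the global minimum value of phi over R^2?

-21

phi(p,q) separates as A(p) + B(q) − 4, so its minimum is min A + min B − 4.
A'(p) = 4p(p - 1)(p + 1) vanishes at p ∈ {-1, 0, 1}; B'(q) = 2q + 8 vanishes at q ∈ {-4}.
Local minima of A (where A''>0): A(-1)=-1, A(1)=-1. Local minima of B: B(-4)=-16.
So the global minimum of phi is A(-1) + B(-4) − 4 = -1 − 16 − 4 = -21, attained at (-1, -4).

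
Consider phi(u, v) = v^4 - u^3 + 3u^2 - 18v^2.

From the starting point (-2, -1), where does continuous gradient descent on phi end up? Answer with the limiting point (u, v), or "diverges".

phi is separable, so gradient descent decouples: u follows -∂phi/∂u, v follows -∂phi/∂v.
∂phi/∂u = -3u(u - 2); at u=-2 this is -24, so u increases.
∂phi/∂v = 4v(v - 3)(v + 3); at v=-1 this is 32, so v decreases.
u converges to its nearest critical value 0 (a local min of the u-part); v converges to -3. The iterate converges to (0, -3).

(0, -3)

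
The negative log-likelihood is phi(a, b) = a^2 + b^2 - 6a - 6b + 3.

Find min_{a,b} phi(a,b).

-15

phi(a,b) separates as P(a) + Q(b) + 3, so its minimum is min P + min Q + 3.
P'(a) = 2a - 6 vanishes at a ∈ {3}; Q'(b) = 2b - 6 vanishes at b ∈ {3}.
Local minima of P (where P''>0): P(3)=-9. Local minima of Q: Q(3)=-9.
So the global minimum of phi is P(3) + Q(3) + 3 = -9 − 9 + 3 = -15, attained at (3, 3).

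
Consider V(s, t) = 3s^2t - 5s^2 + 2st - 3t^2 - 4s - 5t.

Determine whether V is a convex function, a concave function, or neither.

neither

The term 3s^2t is cubic, so the Hessian is not constant.
∂²V/∂s² = 6t - 10, which takes both signs as t varies (negative for sufficiently negative t). A diagonal entry of the Hessian changing sign means the Hessian is neither positive- nor negative-semidefinite on all of R^2.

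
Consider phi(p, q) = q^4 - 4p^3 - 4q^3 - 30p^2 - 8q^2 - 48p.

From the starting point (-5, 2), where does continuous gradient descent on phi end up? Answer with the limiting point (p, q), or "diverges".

(-4, 4)

phi is separable, so gradient descent decouples: p follows -∂phi/∂p, q follows -∂phi/∂q.
∂phi/∂p = -12(p + 1)(p + 4); at p=-5 this is -48, so p increases.
∂phi/∂q = 4q(q - 4)(q + 1); at q=2 this is -48, so q increases.
p converges to its nearest critical value -4 (a local min of the p-part); q converges to 4. The iterate converges to (-4, 4).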